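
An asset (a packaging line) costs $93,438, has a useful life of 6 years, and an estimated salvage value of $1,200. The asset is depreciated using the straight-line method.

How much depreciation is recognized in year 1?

$15,373

Depreciable base = $93,438 − $1,200 = $92,238.
Annual expense = $92,238 / 6 = $15,373.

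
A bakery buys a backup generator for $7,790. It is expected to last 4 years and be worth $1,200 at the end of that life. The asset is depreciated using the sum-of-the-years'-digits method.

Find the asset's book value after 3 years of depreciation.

$1,859

Depreciable base = $7,790 − $1,200 = $6,590.
Sum of the years' digits = 4+3+2+1 = 10.
Year 1: $6,590 × 4/10 = $2,636. Book value $5,154.
Year 2: $6,590 × 3/10 = $1,977. Book value $3,177.
Year 3: $6,590 × 2/10 = $1,318. Book value $1,859.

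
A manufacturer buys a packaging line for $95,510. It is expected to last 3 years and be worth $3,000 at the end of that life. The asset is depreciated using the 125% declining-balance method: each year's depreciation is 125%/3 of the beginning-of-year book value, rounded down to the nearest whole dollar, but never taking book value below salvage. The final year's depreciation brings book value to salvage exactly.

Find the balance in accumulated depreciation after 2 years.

$63,009

Depreciable base = $95,510 − $3,000 = $92,510.
Year 1: ⌊$95,510 × 125%/3⌋ = $39,795. Book value $55,715.
Year 2: ⌊$55,715 × 125%/3⌋ = $23,214. Book value $32,501.
Accumulated through year 2 = $95,510 − $32,501 = $63,009.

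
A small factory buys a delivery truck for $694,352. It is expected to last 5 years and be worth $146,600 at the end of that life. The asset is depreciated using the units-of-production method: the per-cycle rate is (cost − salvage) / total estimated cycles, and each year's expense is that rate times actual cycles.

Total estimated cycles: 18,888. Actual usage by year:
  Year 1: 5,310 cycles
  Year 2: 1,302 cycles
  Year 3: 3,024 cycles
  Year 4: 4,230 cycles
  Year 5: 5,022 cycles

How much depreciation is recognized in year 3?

$87,696

Depreciable base = $694,352 − $146,600 = $547,752.
Rate = $547,752 / 18,888 cycles = $29 per cycle.
Year 1: 5,310 × $29 = $153,990. Book value $540,362.
Year 2: 1,302 × $29 = $37,758. Book value $502,604.
Year 3: 3,024 × $29 = $87,696. Book value $414,908.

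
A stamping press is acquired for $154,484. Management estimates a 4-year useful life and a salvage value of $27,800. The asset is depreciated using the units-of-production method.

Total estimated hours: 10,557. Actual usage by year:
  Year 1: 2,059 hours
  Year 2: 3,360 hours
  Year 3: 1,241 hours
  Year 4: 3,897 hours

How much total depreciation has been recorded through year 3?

Depreciable base = $154,484 − $27,800 = $126,684.
Rate = $126,684 / 10,557 hours = $12 per hour.
Year 1: 2,059 × $12 = $24,708. Book value $129,776.
Year 2: 3,360 × $12 = $40,320. Book value $89,456.
Year 3: 1,241 × $12 = $14,892. Book value $74,564.
Accumulated through year 3 = $154,484 − $74,564 = $79,920.

$79,920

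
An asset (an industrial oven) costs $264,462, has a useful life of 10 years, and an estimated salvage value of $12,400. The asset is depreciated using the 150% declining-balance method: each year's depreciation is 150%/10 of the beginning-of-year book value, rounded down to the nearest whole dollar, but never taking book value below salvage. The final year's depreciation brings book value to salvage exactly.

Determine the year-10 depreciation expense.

Depreciable base = $264,462 − $12,400 = $252,062.
Year 1: ⌊$264,462 × 150%/10⌋ = $39,669. Book value $224,793.
Year 2: ⌊$224,793 × 150%/10⌋ = $33,718. Book value $191,075.
Year 3: ⌊$191,075 × 150%/10⌋ = $28,661. Book value $162,414.
Year 4: ⌊$162,414 × 150%/10⌋ = $24,362. Book value $138,052.
Year 5: ⌊$138,052 × 150%/10⌋ = $20,707. Book value $117,345.
Year 6: ⌊$117,345 × 150%/10⌋ = $17,601. Book value $99,744.
Year 7: ⌊$99,744 × 150%/10⌋ = $14,961. Book value $84,783.
Year 8: ⌊$84,783 × 150%/10⌋ = $12,717. Book value $72,066.
Year 9: ⌊$72,066 × 150%/10⌋ = $10,809. Book value $61,257.
Year 10 (final): $61,257 − $12,400 = $48,857. Book value $12,400.

$48,857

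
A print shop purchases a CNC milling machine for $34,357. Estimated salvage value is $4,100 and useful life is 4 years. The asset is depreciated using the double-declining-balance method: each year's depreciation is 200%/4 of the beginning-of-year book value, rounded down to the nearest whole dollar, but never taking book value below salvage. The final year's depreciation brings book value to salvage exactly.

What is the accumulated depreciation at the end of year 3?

Depreciable base = $34,357 − $4,100 = $30,257.
Year 1: ⌊$34,357 × 200%/4⌋ = $17,178. Book value $17,179.
Year 2: ⌊$17,179 × 200%/4⌋ = $8,589. Book value $8,590.
Year 3: ⌊$8,590 × 200%/4⌋ = $4,295. Book value $4,295.
Accumulated through year 3 = $34,357 − $4,295 = $30,062.

$30,062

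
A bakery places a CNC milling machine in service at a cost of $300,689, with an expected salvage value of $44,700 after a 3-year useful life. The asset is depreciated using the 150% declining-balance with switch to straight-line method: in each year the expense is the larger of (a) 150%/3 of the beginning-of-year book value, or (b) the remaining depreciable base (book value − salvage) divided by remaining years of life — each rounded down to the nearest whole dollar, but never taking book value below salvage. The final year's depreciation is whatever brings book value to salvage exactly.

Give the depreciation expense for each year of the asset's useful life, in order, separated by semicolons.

Depreciable base = $300,689 − $44,700 = $255,989.
Year 1: DB = ⌊$300,689 × 150%/3⌋ = $150,344; SL = ⌊$255,989/3⌋ = $85,329 → take DB $150,344. Book value $150,345.
Year 2: DB = ⌊$150,345 × 150%/3⌋ = $75,172; SL = ⌊$105,645/2⌋ = $52,822 → take DB $75,172. Book value $75,173.
Year 3 (final): $75,173 − $44,700 = $30,473. Book value $44,700.

$150,344; $75,172; $30,473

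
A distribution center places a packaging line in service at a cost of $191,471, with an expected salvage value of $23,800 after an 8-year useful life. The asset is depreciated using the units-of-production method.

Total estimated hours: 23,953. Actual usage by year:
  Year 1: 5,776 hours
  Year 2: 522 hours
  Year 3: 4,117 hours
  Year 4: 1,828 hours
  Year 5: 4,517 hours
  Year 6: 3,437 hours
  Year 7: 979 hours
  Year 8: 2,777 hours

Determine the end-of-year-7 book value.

Depreciable base = $191,471 − $23,800 = $167,671.
Rate = $167,671 / 23,953 hours = $7 per hour.
Year 1: 5,776 × $7 = $40,432. Book value $151,039.
Year 2: 522 × $7 = $3,654. Book value $147,385.
Year 3: 4,117 × $7 = $28,819. Book value $118,566.
Year 4: 1,828 × $7 = $12,796. Book value $105,770.
Year 5: 4,517 × $7 = $31,619. Book value $74,151.
Year 6: 3,437 × $7 = $24,059. Book value $50,092.
Year 7: 979 × $7 = $6,853. Book value $43,239.

$43,239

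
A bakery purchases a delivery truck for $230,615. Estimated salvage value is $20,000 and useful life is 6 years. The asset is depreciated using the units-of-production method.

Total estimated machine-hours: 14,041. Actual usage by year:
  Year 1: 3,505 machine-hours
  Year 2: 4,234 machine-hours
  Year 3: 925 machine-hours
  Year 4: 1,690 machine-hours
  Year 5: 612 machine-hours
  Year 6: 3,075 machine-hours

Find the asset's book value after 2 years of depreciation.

$114,530

Depreciable base = $230,615 − $20,000 = $210,615.
Rate = $210,615 / 14,041 machine-hours = $15 per machine-hour.
Year 1: 3,505 × $15 = $52,575. Book value $178,040.
Year 2: 4,234 × $15 = $63,510. Book value $114,530.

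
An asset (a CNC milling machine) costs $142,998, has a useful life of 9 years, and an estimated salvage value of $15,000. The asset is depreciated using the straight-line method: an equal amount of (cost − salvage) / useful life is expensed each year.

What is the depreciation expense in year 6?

Depreciable base = $142,998 − $15,000 = $127,998.
Annual expense = $127,998 / 9 = $14,222.

$14,222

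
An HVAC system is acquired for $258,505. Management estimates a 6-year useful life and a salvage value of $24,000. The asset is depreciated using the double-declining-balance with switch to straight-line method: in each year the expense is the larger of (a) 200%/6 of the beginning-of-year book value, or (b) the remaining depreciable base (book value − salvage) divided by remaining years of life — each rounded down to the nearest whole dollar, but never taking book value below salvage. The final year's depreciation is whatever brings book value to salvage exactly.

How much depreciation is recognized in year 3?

Depreciable base = $258,505 − $24,000 = $234,505.
Year 1: DB = ⌊$258,505 × 200%/6⌋ = $86,168; SL = ⌊$234,505/6⌋ = $39,084 → take DB $86,168. Book value $172,337.
Year 2: DB = ⌊$172,337 × 200%/6⌋ = $57,445; SL = ⌊$148,337/5⌋ = $29,667 → take DB $57,445. Book value $114,892.
Year 3: DB = ⌊$114,892 × 200%/6⌋ = $38,297; SL = ⌊$90,892/4⌋ = $22,723 → take DB $38,297. Book value $76,595.

$38,297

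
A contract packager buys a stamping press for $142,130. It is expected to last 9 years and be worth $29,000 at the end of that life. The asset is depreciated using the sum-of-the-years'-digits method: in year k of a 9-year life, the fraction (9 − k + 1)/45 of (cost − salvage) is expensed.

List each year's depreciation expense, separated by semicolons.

$22,626; $20,112; $17,598; $15,084; $12,570; $10,056; $7,542; $5,028; $2,514

Depreciable base = $142,130 − $29,000 = $113,130.
Sum of the years' digits = 9+8+7+6+5+4+3+2+1 = 45.
Year 1: $113,130 × 9/45 = $22,626. Book value $119,504.
Year 2: $113,130 × 8/45 = $20,112. Book value $99,392.
Year 3: $113,130 × 7/45 = $17,598. Book value $81,794.
Year 4: $113,130 × 6/45 = $15,084. Book value $66,710.
Year 5: $113,130 × 5/45 = $12,570. Book value $54,140.
Year 6: $113,130 × 4/45 = $10,056. Book value $44,084.
Year 7: $113,130 × 3/45 = $7,542. Book value $36,542.
Year 8: $113,130 × 2/45 = $5,028. Book value $31,514.
Year 9: $113,130 × 1/45 = $2,514. Book value $29,000.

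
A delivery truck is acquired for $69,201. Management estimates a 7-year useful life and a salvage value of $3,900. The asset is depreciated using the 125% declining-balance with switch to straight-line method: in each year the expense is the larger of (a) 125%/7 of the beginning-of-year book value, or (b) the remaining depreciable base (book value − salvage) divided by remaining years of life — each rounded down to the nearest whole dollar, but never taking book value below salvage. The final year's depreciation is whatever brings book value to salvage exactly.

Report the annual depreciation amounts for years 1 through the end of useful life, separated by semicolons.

$12,357; $10,150; $8,558; $8,559; $8,559; $8,559; $8,559

Depreciable base = $69,201 − $3,900 = $65,301.
Year 1: DB = ⌊$69,201 × 125%/7⌋ = $12,357; SL = ⌊$65,301/7⌋ = $9,328 → take DB $12,357. Book value $56,844.
Year 2: DB = ⌊$56,844 × 125%/7⌋ = $10,150; SL = ⌊$52,944/6⌋ = $8,824 → take DB $10,150. Book value $46,694.
Year 3: DB = ⌊$46,694 × 125%/7⌋ = $8,338; SL = ⌊$42,794/5⌋ = $8,558 → take SL $8,558. Book value $38,136.
Year 4: DB = ⌊$38,136 × 125%/7⌋ = $6,810; SL = ⌊$34,236/4⌋ = $8,559 → take SL $8,559. Book value $29,577.
Year 5: DB = ⌊$29,577 × 125%/7⌋ = $5,281; SL = ⌊$25,677/3⌋ = $8,559 → take SL $8,559. Book value $21,018.
Year 6: DB = ⌊$21,018 × 125%/7⌋ = $3,753; SL = ⌊$17,118/2⌋ = $8,559 → take SL $8,559. Book value $12,459.
Year 7 (final): $12,459 − $3,900 = $8,559. Book value $3,900.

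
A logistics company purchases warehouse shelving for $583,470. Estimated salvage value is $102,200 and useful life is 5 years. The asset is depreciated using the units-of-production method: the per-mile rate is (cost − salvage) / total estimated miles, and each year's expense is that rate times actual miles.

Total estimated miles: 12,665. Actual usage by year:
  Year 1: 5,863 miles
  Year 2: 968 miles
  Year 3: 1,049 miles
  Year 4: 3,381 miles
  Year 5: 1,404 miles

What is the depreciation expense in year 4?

$128,478

Depreciable base = $583,470 − $102,200 = $481,270.
Rate = $481,270 / 12,665 miles = $38 per mile.
Year 1: 5,863 × $38 = $222,794. Book value $360,676.
Year 2: 968 × $38 = $36,784. Book value $323,892.
Year 3: 1,049 × $38 = $39,862. Book value $284,030.
Year 4: 3,381 × $38 = $128,478. Book value $155,552.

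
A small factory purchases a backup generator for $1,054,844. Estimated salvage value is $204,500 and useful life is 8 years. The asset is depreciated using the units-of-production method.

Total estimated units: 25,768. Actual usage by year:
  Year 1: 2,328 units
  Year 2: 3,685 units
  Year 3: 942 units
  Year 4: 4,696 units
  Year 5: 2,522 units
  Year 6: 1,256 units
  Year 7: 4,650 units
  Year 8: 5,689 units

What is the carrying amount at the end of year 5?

$587,135

Depreciable base = $1,054,844 − $204,500 = $850,344.
Rate = $850,344 / 25,768 units = $33 per unit.
Year 1: 2,328 × $33 = $76,824. Book value $978,020.
Year 2: 3,685 × $33 = $121,605. Book value $856,415.
Year 3: 942 × $33 = $31,086. Book value $825,329.
Year 4: 4,696 × $33 = $154,968. Book value $670,361.
Year 5: 2,522 × $33 = $83,226. Book value $587,135.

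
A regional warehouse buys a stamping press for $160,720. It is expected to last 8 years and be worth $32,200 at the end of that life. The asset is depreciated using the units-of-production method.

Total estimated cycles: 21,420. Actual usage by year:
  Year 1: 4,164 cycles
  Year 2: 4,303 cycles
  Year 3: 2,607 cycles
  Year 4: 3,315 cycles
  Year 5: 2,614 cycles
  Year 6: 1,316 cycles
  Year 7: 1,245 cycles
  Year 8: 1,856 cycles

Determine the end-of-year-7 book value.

Depreciable base = $160,720 − $32,200 = $128,520.
Rate = $128,520 / 21,420 cycles = $6 per cycle.
Year 1: 4,164 × $6 = $24,984. Book value $135,736.
Year 2: 4,303 × $6 = $25,818. Book value $109,918.
Year 3: 2,607 × $6 = $15,642. Book value $94,276.
Year 4: 3,315 × $6 = $19,890. Book value $74,386.
Year 5: 2,614 × $6 = $15,684. Book value $58,702.
Year 6: 1,316 × $6 = $7,896. Book value $50,806.
Year 7: 1,245 × $6 = $7,470. Book value $43,336.

$43,336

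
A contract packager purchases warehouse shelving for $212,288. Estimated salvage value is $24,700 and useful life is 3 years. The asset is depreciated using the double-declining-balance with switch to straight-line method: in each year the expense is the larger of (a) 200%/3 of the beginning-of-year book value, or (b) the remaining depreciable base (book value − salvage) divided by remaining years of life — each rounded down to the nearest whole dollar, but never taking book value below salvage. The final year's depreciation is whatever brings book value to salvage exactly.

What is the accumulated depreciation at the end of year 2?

$187,588

Depreciable base = $212,288 − $24,700 = $187,588.
Year 1: DB = ⌊$212,288 × 200%/3⌋ = $141,525; SL = ⌊$187,588/3⌋ = $62,529 → take DB $141,525. Book value $70,763.
Year 2: DB = ⌊$70,763 × 200%/3⌋ = $47,175; SL = ⌊$46,063/2⌋ = $23,031 → take DB $47,175, capped at $46,063. Book value $24,700.
Accumulated through year 2 = $212,288 − $24,700 = $187,588.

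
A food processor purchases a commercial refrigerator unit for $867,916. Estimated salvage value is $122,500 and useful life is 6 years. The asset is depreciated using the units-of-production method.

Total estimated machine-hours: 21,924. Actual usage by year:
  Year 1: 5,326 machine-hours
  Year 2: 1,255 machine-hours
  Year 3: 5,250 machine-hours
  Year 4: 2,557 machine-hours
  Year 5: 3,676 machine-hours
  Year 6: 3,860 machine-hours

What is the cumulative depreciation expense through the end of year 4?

Depreciable base = $867,916 − $122,500 = $745,416.
Rate = $745,416 / 21,924 machine-hours = $34 per machine-hour.
Year 1: 5,326 × $34 = $181,084. Book value $686,832.
Year 2: 1,255 × $34 = $42,670. Book value $644,162.
Year 3: 5,250 × $34 = $178,500. Book value $465,662.
Year 4: 2,557 × $34 = $86,938. Book value $378,724.
Accumulated through year 4 = $867,916 − $378,724 = $489,192.

$489,192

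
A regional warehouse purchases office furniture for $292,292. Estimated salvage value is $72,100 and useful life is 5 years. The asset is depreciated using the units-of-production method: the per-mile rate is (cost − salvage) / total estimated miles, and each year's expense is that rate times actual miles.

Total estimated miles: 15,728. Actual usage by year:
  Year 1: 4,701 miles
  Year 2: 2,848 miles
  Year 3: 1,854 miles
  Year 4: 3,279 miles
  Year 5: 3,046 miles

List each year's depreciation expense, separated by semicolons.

$65,814; $39,872; $25,956; $45,906; $42,644

Depreciable base = $292,292 − $72,100 = $220,192.
Rate = $220,192 / 15,728 miles = $14 per mile.
Year 1: 4,701 × $14 = $65,814. Book value $226,478.
Year 2: 2,848 × $14 = $39,872. Book value $186,606.
Year 3: 1,854 × $14 = $25,956. Book value $160,650.
Year 4: 3,279 × $14 = $45,906. Book value $114,744.
Year 5: 3,046 × $14 = $42,644. Book value $72,100.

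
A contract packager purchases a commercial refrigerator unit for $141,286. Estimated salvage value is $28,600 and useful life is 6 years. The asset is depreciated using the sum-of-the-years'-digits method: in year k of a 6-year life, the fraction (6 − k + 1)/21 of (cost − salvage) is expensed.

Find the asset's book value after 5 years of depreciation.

$33,966

Depreciable base = $141,286 − $28,600 = $112,686.
Sum of the years' digits = 6+5+4+3+2+1 = 21.
Year 1: $112,686 × 6/21 = $32,196. Book value $109,090.
Year 2: $112,686 × 5/21 = $26,830. Book value $82,260.
Year 3: $112,686 × 4/21 = $21,464. Book value $60,796.
Year 4: $112,686 × 3/21 = $16,098. Book value $44,698.
Year 5: $112,686 × 2/21 = $10,732. Book value $33,966.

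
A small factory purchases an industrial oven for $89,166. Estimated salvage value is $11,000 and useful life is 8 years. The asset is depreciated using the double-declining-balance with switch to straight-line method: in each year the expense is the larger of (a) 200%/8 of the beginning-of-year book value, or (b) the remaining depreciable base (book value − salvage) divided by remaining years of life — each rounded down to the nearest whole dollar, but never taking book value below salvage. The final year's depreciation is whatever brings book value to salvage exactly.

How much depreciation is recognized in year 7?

$3,967

Depreciable base = $89,166 − $11,000 = $78,166.
Year 1: DB = ⌊$89,166 × 200%/8⌋ = $22,291; SL = ⌊$78,166/8⌋ = $9,770 → take DB $22,291. Book value $66,875.
Year 2: DB = ⌊$66,875 × 200%/8⌋ = $16,718; SL = ⌊$55,875/7⌋ = $7,982 → take DB $16,718. Book value $50,157.
Year 3: DB = ⌊$50,157 × 200%/8⌋ = $12,539; SL = ⌊$39,157/6⌋ = $6,526 → take DB $12,539. Book value $37,618.
Year 4: DB = ⌊$37,618 × 200%/8⌋ = $9,404; SL = ⌊$26,618/5⌋ = $5,323 → take DB $9,404. Book value $28,214.
Year 5: DB = ⌊$28,214 × 200%/8⌋ = $7,053; SL = ⌊$17,214/4⌋ = $4,303 → take DB $7,053. Book value $21,161.
Year 6: DB = ⌊$21,161 × 200%/8⌋ = $5,290; SL = ⌊$10,161/3⌋ = $3,387 → take DB $5,290. Book value $15,871.
Year 7: DB = ⌊$15,871 × 200%/8⌋ = $3,967; SL = ⌊$4,871/2⌋ = $2,435 → take DB $3,967. Book value $11,904.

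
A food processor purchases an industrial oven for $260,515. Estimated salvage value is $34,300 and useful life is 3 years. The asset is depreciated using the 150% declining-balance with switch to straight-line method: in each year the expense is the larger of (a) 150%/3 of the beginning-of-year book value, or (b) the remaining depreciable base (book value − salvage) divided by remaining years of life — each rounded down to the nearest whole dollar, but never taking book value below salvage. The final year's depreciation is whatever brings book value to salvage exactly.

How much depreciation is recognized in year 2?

Depreciable base = $260,515 − $34,300 = $226,215.
Year 1: DB = ⌊$260,515 × 150%/3⌋ = $130,257; SL = ⌊$226,215/3⌋ = $75,405 → take DB $130,257. Book value $130,258.
Year 2: DB = ⌊$130,258 × 150%/3⌋ = $65,129; SL = ⌊$95,958/2⌋ = $47,979 → take DB $65,129. Book value $65,129.

$65,129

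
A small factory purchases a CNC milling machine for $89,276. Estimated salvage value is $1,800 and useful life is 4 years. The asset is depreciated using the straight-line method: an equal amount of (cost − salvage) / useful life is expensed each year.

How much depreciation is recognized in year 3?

Depreciable base = $89,276 − $1,800 = $87,476.
Annual expense = $87,476 / 4 = $21,869.

$21,869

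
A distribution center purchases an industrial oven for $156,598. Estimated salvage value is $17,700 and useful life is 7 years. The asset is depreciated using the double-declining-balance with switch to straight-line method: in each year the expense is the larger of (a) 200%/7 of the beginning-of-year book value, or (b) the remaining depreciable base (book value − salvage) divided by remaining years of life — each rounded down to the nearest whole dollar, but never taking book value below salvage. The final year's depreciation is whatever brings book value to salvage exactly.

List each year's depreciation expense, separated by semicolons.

Depreciable base = $156,598 − $17,700 = $138,898.
Year 1: DB = ⌊$156,598 × 200%/7⌋ = $44,742; SL = ⌊$138,898/7⌋ = $19,842 → take DB $44,742. Book value $111,856.
Year 2: DB = ⌊$111,856 × 200%/7⌋ = $31,958; SL = ⌊$94,156/6⌋ = $15,692 → take DB $31,958. Book value $79,898.
Year 3: DB = ⌊$79,898 × 200%/7⌋ = $22,828; SL = ⌊$62,198/5⌋ = $12,439 → take DB $22,828. Book value $57,070.
Year 4: DB = ⌊$57,070 × 200%/7⌋ = $16,305; SL = ⌊$39,370/4⌋ = $9,842 → take DB $16,305. Book value $40,765.
Year 5: DB = ⌊$40,765 × 200%/7⌋ = $11,647; SL = ⌊$23,065/3⌋ = $7,688 → take DB $11,647. Book value $29,118.
Year 6: DB = ⌊$29,118 × 200%/7⌋ = $8,319; SL = ⌊$11,418/2⌋ = $5,709 → take DB $8,319. Book value $20,799.
Year 7 (final): $20,799 − $17,700 = $3,099. Book value $17,700.

$44,742; $31,958; $22,828; $16,305; $11,647; $8,319; $3,099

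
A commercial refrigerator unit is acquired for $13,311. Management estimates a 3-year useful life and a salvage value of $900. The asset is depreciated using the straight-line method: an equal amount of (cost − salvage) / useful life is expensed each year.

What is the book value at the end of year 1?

$9,174

Depreciable base = $13,311 − $900 = $12,411.
Annual expense = $12,411 / 3 = $4,137.
End of year 1: book value $9,174.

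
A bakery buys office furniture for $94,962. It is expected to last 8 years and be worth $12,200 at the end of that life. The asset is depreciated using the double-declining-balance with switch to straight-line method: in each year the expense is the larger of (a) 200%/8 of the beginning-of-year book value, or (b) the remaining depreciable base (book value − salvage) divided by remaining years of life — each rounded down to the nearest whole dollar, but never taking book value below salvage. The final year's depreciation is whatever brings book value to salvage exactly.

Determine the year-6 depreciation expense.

$5,634

Depreciable base = $94,962 − $12,200 = $82,762.
Year 1: DB = ⌊$94,962 × 200%/8⌋ = $23,740; SL = ⌊$82,762/8⌋ = $10,345 → take DB $23,740. Book value $71,222.
Year 2: DB = ⌊$71,222 × 200%/8⌋ = $17,805; SL = ⌊$59,022/7⌋ = $8,431 → take DB $17,805. Book value $53,417.
Year 3: DB = ⌊$53,417 × 200%/8⌋ = $13,354; SL = ⌊$41,217/6⌋ = $6,869 → take DB $13,354. Book value $40,063.
Year 4: DB = ⌊$40,063 × 200%/8⌋ = $10,015; SL = ⌊$27,863/5⌋ = $5,572 → take DB $10,015. Book value $30,048.
Year 5: DB = ⌊$30,048 × 200%/8⌋ = $7,512; SL = ⌊$17,848/4⌋ = $4,462 → take DB $7,512. Book value $22,536.
Year 6: DB = ⌊$22,536 × 200%/8⌋ = $5,634; SL = ⌊$10,336/3⌋ = $3,445 → take DB $5,634. Book value $16,902.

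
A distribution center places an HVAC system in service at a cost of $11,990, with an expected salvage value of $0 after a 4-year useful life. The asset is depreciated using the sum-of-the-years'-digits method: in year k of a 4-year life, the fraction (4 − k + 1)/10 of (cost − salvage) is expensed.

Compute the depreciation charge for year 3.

$2,398

Depreciable base = $11,990 − $0 = $11,990.
Sum of the years' digits = 4+3+2+1 = 10.
Year 1: $11,990 × 4/10 = $4,796. Book value $7,194.
Year 2: $11,990 × 3/10 = $3,597. Book value $3,597.
Year 3: $11,990 × 2/10 = $2,398. Book value $1,199.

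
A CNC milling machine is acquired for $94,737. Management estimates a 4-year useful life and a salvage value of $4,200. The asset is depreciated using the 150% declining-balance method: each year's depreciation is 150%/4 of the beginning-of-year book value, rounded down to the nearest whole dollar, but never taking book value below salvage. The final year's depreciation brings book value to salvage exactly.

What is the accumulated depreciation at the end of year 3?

Depreciable base = $94,737 − $4,200 = $90,537.
Year 1: ⌊$94,737 × 150%/4⌋ = $35,526. Book value $59,211.
Year 2: ⌊$59,211 × 150%/4⌋ = $22,204. Book value $37,007.
Year 3: ⌊$37,007 × 150%/4⌋ = $13,877. Book value $23,130.
Accumulated through year 3 = $94,737 − $23,130 = $71,607.

$71,607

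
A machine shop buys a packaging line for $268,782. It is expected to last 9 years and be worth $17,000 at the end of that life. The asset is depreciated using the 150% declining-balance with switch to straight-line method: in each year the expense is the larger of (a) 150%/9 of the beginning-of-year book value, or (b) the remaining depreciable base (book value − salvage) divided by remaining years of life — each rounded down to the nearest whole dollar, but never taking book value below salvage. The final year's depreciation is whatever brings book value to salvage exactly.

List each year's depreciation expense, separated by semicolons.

$44,797; $37,330; $31,109; $25,924; $22,524; $22,524; $22,524; $22,525; $22,525

Depreciable base = $268,782 − $17,000 = $251,782.
Year 1: DB = ⌊$268,782 × 150%/9⌋ = $44,797; SL = ⌊$251,782/9⌋ = $27,975 → take DB $44,797. Book value $223,985.
Year 2: DB = ⌊$223,985 × 150%/9⌋ = $37,330; SL = ⌊$206,985/8⌋ = $25,873 → take DB $37,330. Book value $186,655.
Year 3: DB = ⌊$186,655 × 150%/9⌋ = $31,109; SL = ⌊$169,655/7⌋ = $24,236 → take DB $31,109. Book value $155,546.
Year 4: DB = ⌊$155,546 × 150%/9⌋ = $25,924; SL = ⌊$138,546/6⌋ = $23,091 → take DB $25,924. Book value $129,622.
Year 5: DB = ⌊$129,622 × 150%/9⌋ = $21,603; SL = ⌊$112,622/5⌋ = $22,524 → take SL $22,524. Book value $107,098.
Year 6: DB = ⌊$107,098 × 150%/9⌋ = $17,849; SL = ⌊$90,098/4⌋ = $22,524 → take SL $22,524. Book value $84,574.
Year 7: DB = ⌊$84,574 × 150%/9⌋ = $14,095; SL = ⌊$67,574/3⌋ = $22,524 → take SL $22,524. Book value $62,050.
Year 8: DB = ⌊$62,050 × 150%/9⌋ = $10,341; SL = ⌊$45,050/2⌋ = $22,525 → take SL $22,525. Book value $39,525.
Year 9 (final): $39,525 − $17,000 = $22,525. Book value $17,000.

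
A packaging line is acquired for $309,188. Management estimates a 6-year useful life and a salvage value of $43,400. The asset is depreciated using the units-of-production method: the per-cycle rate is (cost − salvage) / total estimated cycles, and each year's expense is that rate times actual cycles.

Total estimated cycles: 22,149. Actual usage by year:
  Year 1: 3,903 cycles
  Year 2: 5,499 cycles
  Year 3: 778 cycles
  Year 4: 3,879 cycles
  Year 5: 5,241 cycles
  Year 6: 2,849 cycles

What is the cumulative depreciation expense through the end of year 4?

Depreciable base = $309,188 − $43,400 = $265,788.
Rate = $265,788 / 22,149 cycles = $12 per cycle.
Year 1: 3,903 × $12 = $46,836. Book value $262,352.
Year 2: 5,499 × $12 = $65,988. Book value $196,364.
Year 3: 778 × $12 = $9,336. Book value $187,028.
Year 4: 3,879 × $12 = $46,548. Book value $140,480.
Accumulated through year 4 = $309,188 − $140,480 = $168,708.

$168,708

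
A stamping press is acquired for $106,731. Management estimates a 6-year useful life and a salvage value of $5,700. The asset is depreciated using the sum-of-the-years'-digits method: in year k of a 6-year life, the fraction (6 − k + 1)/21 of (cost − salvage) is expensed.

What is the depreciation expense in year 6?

Depreciable base = $106,731 − $5,700 = $101,031.
Sum of the years' digits = 6+5+4+3+2+1 = 21.
Year 1: $101,031 × 6/21 = $28,866. Book value $77,865.
Year 2: $101,031 × 5/21 = $24,055. Book value $53,810.
Year 3: $101,031 × 4/21 = $19,244. Book value $34,566.
Year 4: $101,031 × 3/21 = $14,433. Book value $20,133.
Year 5: $101,031 × 2/21 = $9,622. Book value $10,511.
Year 6: $101,031 × 1/21 = $4,811. Book value $5,700.

$4,811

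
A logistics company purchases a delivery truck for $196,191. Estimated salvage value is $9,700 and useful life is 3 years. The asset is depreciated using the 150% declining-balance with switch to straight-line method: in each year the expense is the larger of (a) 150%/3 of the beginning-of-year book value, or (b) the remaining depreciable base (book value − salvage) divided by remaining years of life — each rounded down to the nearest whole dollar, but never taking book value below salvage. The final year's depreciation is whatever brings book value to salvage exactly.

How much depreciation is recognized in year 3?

Depreciable base = $196,191 − $9,700 = $186,491.
Year 1: DB = ⌊$196,191 × 150%/3⌋ = $98,095; SL = ⌊$186,491/3⌋ = $62,163 → take DB $98,095. Book value $98,096.
Year 2: DB = ⌊$98,096 × 150%/3⌋ = $49,048; SL = ⌊$88,396/2⌋ = $44,198 → take DB $49,048. Book value $49,048.
Year 3 (final): $49,048 − $9,700 = $39,348. Book value $9,700.

$39,348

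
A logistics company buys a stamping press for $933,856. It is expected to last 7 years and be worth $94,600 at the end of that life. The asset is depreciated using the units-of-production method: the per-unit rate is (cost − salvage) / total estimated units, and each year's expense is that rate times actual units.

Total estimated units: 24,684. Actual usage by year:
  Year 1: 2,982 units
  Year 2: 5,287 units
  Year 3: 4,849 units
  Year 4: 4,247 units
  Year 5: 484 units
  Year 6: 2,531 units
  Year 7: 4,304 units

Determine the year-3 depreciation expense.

Depreciable base = $933,856 − $94,600 = $839,256.
Rate = $839,256 / 24,684 units = $34 per unit.
Year 1: 2,982 × $34 = $101,388. Book value $832,468.
Year 2: 5,287 × $34 = $179,758. Book value $652,710.
Year 3: 4,849 × $34 = $164,866. Book value $487,844.

$164,866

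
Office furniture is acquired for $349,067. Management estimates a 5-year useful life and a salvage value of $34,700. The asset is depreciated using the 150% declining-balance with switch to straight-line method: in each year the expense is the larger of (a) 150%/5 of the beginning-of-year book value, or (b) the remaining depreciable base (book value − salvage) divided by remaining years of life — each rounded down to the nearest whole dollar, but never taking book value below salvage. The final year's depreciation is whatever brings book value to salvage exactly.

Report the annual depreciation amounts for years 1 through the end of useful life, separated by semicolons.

Depreciable base = $349,067 − $34,700 = $314,367.
Year 1: DB = ⌊$349,067 × 150%/5⌋ = $104,720; SL = ⌊$314,367/5⌋ = $62,873 → take DB $104,720. Book value $244,347.
Year 2: DB = ⌊$244,347 × 150%/5⌋ = $73,304; SL = ⌊$209,647/4⌋ = $52,411 → take DB $73,304. Book value $171,043.
Year 3: DB = ⌊$171,043 × 150%/5⌋ = $51,312; SL = ⌊$136,343/3⌋ = $45,447 → take DB $51,312. Book value $119,731.
Year 4: DB = ⌊$119,731 × 150%/5⌋ = $35,919; SL = ⌊$85,031/2⌋ = $42,515 → take SL $42,515. Book value $77,216.
Year 5 (final): $77,216 − $34,700 = $42,516. Book value $34,700.

$104,720; $73,304; $51,312; $42,515; $42,516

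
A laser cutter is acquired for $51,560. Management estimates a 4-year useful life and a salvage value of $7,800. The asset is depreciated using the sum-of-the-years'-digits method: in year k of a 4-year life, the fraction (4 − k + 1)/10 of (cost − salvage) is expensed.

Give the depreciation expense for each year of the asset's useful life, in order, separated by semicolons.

Depreciable base = $51,560 − $7,800 = $43,760.
Sum of the years' digits = 4+3+2+1 = 10.
Year 1: $43,760 × 4/10 = $17,504. Book value $34,056.
Year 2: $43,760 × 3/10 = $13,128. Book value $20,928.
Year 3: $43,760 × 2/10 = $8,752. Book value $12,176.
Year 4: $43,760 × 1/10 = $4,376. Book value $7,800.

$17,504; $13,128; $8,752; $4,376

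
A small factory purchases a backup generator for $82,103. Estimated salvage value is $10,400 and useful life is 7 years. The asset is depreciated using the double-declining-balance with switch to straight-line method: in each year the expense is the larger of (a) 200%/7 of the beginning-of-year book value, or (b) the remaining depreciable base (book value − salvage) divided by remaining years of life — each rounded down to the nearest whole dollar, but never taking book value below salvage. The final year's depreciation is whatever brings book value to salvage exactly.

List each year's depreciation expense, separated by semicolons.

$23,458; $16,755; $11,968; $8,549; $6,106; $4,362; $505

Depreciable base = $82,103 − $10,400 = $71,703.
Year 1: DB = ⌊$82,103 × 200%/7⌋ = $23,458; SL = ⌊$71,703/7⌋ = $10,243 → take DB $23,458. Book value $58,645.
Year 2: DB = ⌊$58,645 × 200%/7⌋ = $16,755; SL = ⌊$48,245/6⌋ = $8,040 → take DB $16,755. Book value $41,890.
Year 3: DB = ⌊$41,890 × 200%/7⌋ = $11,968; SL = ⌊$31,490/5⌋ = $6,298 → take DB $11,968. Book value $29,922.
Year 4: DB = ⌊$29,922 × 200%/7⌋ = $8,549; SL = ⌊$19,522/4⌋ = $4,880 → take DB $8,549. Book value $21,373.
Year 5: DB = ⌊$21,373 × 200%/7⌋ = $6,106; SL = ⌊$10,973/3⌋ = $3,657 → take DB $6,106. Book value $15,267.
Year 6: DB = ⌊$15,267 × 200%/7⌋ = $4,362; SL = ⌊$4,867/2⌋ = $2,433 → take DB $4,362. Book value $10,905.
Year 7 (final): $10,905 − $10,400 = $505. Book value $10,400.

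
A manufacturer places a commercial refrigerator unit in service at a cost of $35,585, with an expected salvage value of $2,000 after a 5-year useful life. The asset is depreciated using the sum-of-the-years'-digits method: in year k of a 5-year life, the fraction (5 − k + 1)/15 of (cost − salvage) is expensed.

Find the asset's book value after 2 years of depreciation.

Depreciable base = $35,585 − $2,000 = $33,585.
Sum of the years' digits = 5+4+3+2+1 = 15.
Year 1: $33,585 × 5/15 = $11,195. Book value $24,390.
Year 2: $33,585 × 4/15 = $8,956. Book value $15,434.

$15,434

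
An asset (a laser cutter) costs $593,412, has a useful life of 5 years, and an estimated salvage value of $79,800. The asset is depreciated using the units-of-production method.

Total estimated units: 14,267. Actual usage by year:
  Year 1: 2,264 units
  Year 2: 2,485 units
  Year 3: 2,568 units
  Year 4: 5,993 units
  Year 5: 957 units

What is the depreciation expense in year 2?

$89,460

Depreciable base = $593,412 − $79,800 = $513,612.
Rate = $513,612 / 14,267 units = $36 per unit.
Year 1: 2,264 × $36 = $81,504. Book value $511,908.
Year 2: 2,485 × $36 = $89,460. Book value $422,448.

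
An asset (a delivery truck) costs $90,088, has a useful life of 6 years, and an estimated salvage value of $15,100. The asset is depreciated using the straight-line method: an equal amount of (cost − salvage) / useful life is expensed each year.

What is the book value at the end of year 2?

$65,092

Depreciable base = $90,088 − $15,100 = $74,988.
Annual expense = $74,988 / 6 = $12,498.
End of year 1: book value $77,590.
End of year 2: book value $65,092.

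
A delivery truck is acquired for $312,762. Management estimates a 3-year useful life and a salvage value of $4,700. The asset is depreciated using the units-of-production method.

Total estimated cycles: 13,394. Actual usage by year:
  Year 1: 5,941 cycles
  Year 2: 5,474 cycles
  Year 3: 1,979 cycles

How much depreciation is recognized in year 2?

Depreciable base = $312,762 − $4,700 = $308,062.
Rate = $308,062 / 13,394 cycles = $23 per cycle.
Year 1: 5,941 × $23 = $136,643. Book value $176,119.
Year 2: 5,474 × $23 = $125,902. Book value $50,217.

$125,902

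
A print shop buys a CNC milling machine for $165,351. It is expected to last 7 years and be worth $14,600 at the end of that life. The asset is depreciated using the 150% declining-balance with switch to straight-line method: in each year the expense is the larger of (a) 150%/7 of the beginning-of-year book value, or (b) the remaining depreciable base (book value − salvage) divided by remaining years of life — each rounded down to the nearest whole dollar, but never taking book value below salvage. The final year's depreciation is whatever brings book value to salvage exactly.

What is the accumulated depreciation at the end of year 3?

$85,145

Depreciable base = $165,351 − $14,600 = $150,751.
Year 1: DB = ⌊$165,351 × 150%/7⌋ = $35,432; SL = ⌊$150,751/7⌋ = $21,535 → take DB $35,432. Book value $129,919.
Year 2: DB = ⌊$129,919 × 150%/7⌋ = $27,839; SL = ⌊$115,319/6⌋ = $19,219 → take DB $27,839. Book value $102,080.
Year 3: DB = ⌊$102,080 × 150%/7⌋ = $21,874; SL = ⌊$87,480/5⌋ = $17,496 → take DB $21,874. Book value $80,206.
Accumulated through year 3 = $165,351 − $80,206 = $85,145.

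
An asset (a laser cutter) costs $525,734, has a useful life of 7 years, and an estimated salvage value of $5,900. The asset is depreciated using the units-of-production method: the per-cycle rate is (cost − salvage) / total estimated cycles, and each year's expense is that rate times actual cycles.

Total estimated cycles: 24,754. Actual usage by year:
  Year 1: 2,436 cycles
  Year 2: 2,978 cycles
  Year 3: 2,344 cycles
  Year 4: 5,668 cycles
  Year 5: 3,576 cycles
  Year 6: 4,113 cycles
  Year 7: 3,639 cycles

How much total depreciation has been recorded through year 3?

Depreciable base = $525,734 − $5,900 = $519,834.
Rate = $519,834 / 24,754 cycles = $21 per cycle.
Year 1: 2,436 × $21 = $51,156. Book value $474,578.
Year 2: 2,978 × $21 = $62,538. Book value $412,040.
Year 3: 2,344 × $21 = $49,224. Book value $362,816.
Accumulated through year 3 = $525,734 − $362,816 = $162,918.

$162,918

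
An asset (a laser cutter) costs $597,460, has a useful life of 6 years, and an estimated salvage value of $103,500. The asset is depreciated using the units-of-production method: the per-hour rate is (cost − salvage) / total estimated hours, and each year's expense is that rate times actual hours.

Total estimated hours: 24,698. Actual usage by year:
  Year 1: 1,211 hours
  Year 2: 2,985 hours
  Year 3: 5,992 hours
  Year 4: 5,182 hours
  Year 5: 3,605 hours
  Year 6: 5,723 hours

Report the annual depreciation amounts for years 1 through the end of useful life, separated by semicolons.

$24,220; $59,700; $119,840; $103,640; $72,100; $114,460

Depreciable base = $597,460 − $103,500 = $493,960.
Rate = $493,960 / 24,698 hours = $20 per hour.
Year 1: 1,211 × $20 = $24,220. Book value $573,240.
Year 2: 2,985 × $20 = $59,700. Book value $513,540.
Year 3: 5,992 × $20 = $119,840. Book value $393,700.
Year 4: 5,182 × $20 = $103,640. Book value $290,060.
Year 5: 3,605 × $20 = $72,100. Book value $217,960.
Year 6: 5,723 × $20 = $114,460. Book value $103,500.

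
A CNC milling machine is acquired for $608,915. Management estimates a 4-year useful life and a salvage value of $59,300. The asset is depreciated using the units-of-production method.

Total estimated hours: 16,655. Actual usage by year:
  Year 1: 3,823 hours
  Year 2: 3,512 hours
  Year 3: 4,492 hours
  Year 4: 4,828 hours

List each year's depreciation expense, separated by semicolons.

$126,159; $115,896; $148,236; $159,324

Depreciable base = $608,915 − $59,300 = $549,615.
Rate = $549,615 / 16,655 hours = $33 per hour.
Year 1: 3,823 × $33 = $126,159. Book value $482,756.
Year 2: 3,512 × $33 = $115,896. Book value $366,860.
Year 3: 4,492 × $33 = $148,236. Book value $218,624.
Year 4: 4,828 × $33 = $159,324. Book value $59,300.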